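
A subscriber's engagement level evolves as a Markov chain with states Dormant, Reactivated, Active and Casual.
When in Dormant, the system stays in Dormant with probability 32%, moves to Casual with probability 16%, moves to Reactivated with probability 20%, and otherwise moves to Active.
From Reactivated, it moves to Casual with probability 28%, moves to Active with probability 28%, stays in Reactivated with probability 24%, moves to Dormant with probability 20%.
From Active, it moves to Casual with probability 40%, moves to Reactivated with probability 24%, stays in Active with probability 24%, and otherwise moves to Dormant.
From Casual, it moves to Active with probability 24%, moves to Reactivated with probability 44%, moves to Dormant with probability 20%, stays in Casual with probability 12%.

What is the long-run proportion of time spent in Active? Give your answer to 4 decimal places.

Let the stationary distribution be π with π = πP and π_1 + π_2 + π_3 + π_4 = 1.
π_1 = 0.32·π_1 + 0.2·π_2 + 0.12·π_3 + 0.2·π_4
π_2 = 0.2·π_1 + 0.24·π_2 + 0.24·π_3 + 0.44·π_4
π_3 = 0.32·π_1 + 0.28·π_2 + 0.24·π_3 + 0.24·π_4
Solving with the normalization constraint gives π = (0.2030, 0.2815, 0.2675, 0.2481).
So the stationary probability of Active is 0.2675.

0.2675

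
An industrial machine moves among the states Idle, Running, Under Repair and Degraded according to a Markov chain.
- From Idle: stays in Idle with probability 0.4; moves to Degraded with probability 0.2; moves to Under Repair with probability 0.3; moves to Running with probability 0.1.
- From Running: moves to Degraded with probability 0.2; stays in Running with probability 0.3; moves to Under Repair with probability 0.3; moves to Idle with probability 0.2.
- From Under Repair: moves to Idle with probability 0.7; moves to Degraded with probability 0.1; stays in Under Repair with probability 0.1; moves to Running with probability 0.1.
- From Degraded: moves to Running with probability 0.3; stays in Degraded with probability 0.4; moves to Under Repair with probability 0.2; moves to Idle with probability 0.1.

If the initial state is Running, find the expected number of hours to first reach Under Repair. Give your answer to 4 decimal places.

Let t(s) be the expected number of hours to first reach Under Repair from state s, with t(Under Repair) = 0. Conditioning on the first hour:
t(Idle) = 1 + 0.4·t(Idle) + 0.1·t(Running) + 0.2·t(Degraded)
t(Running) = 1 + 0.2·t(Idle) + 0.3·t(Running) + 0.2·t(Degraded)
t(Degraded) = 1 + 0.1·t(Idle) + 0.3·t(Running) + 0.4·t(Degraded)
Solving: t(Idle) = 3.6364, t(Running) = 3.6364, t(Degraded) = 4.0909.
Expected hours from Running to Under Repair: 3.6364.

3.6364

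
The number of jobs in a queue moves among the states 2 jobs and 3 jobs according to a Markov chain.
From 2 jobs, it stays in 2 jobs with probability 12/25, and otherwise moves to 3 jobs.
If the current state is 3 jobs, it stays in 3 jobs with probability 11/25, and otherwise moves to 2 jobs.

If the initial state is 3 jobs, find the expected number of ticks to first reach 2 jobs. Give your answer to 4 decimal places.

1.7857

Let t(s) be the expected number of ticks to first reach 2 jobs from state s, with t(2 jobs) = 0. Conditioning on the first tick:
t(3 jobs) = 1 + 0.44·t(3 jobs)
Solving: t(3 jobs) = 1.7857.
Expected ticks from 3 jobs to 2 jobs: 1.7857.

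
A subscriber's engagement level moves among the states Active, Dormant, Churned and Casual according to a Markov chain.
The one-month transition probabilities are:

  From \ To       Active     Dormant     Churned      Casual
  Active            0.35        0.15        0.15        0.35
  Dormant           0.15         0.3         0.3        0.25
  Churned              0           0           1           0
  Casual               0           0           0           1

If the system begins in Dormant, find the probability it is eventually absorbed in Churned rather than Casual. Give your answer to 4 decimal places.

Let h(s) be the probability of absorption at Churned starting from transient state s. Then h(Churned) = 1 and h(Casual) = 0. By first-step analysis:
h(Active) = 0.35·h(Active) + 0.15·h(Dormant) + 0.15·1 + 0.35·0
h(Dormant) = 0.15·h(Active) + 0.3·h(Dormant) + 0.3·1 + 0.25·0
Solving: h(Active) = 0.3468, h(Dormant) = 0.5029.
Starting from Dormant, the probability is 0.5029.

0.5029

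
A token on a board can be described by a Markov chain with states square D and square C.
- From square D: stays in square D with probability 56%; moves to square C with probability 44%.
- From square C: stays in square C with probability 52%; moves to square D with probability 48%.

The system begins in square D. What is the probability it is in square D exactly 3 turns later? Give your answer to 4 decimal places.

0.5220

Propagate the distribution vector 3 turns from square D.
After 0 turns: (1.0000, 0.0000)
After 1 turn: (0.5600, 0.4400)
After 2 turns: (0.5248, 0.4752)
After 3 turns: (0.5220, 0.4780)
P(in square D after 3 turns) = 0.5220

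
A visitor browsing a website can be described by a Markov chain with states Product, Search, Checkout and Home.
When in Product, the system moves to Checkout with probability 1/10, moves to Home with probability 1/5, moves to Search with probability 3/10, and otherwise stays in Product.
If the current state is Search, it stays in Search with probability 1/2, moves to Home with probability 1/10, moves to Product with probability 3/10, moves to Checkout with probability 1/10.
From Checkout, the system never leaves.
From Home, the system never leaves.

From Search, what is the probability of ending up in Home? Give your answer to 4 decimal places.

0.5714

Let h(s) be the probability of absorption at Home starting from transient state s. Then h(Home) = 1 and h(Checkout) = 0. By first-step analysis:
h(Product) = 0.4·h(Product) + 0.3·h(Search) + 0.1·0 + 0.2·1
h(Search) = 0.3·h(Product) + 0.5·h(Search) + 0.1·0 + 0.1·1
Solving: h(Product) = 0.6190, h(Search) = 0.5714.
Starting from Search, the probability is 0.5714.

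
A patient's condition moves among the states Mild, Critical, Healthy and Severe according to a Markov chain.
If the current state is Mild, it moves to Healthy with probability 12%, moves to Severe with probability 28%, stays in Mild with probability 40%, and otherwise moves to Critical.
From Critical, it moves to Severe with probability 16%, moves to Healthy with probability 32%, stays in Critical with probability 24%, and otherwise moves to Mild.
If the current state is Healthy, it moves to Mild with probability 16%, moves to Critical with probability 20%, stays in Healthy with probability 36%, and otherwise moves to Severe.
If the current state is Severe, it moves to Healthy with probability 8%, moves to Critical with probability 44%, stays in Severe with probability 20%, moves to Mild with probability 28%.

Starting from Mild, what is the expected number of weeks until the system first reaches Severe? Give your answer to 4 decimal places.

3.9216

Let t(s) be the expected number of weeks to first reach Severe from state s, with t(Severe) = 0. Conditioning on the first week:
t(Mild) = 1 + 0.4·t(Mild) + 0.2·t(Critical) + 0.12·t(Healthy)
t(Critical) = 1 + 0.28·t(Mild) + 0.24·t(Critical) + 0.32·t(Healthy)
t(Healthy) = 1 + 0.16·t(Mild) + 0.2·t(Critical) + 0.36·t(Healthy)
Solving: t(Mild) = 3.9216, t(Critical) = 4.4118, t(Healthy) = 3.9216.
Expected weeks from Mild to Severe: 3.9216.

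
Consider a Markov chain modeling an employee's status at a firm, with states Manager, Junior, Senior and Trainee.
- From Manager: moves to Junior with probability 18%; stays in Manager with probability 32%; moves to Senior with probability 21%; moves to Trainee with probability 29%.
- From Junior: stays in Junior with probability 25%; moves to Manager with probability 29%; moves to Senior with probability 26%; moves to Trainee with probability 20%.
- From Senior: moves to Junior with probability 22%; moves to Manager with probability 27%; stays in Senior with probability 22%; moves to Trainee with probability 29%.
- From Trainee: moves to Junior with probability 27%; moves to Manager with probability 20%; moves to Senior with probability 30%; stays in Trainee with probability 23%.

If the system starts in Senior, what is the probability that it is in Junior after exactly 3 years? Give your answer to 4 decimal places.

0.2288

Propagate the distribution vector 3 years from Senior.
After 0 years: (0.0000, 0.0000, 1.0000, 0.0000)
After 1 year: (0.2700, 0.2200, 0.2200, 0.2900)
After 2 years: (0.2676, 0.2303, 0.2493, 0.2528)
After 3 years: (0.2703, 0.2288, 0.2468, 0.2541)
P(in Junior after 3 years) = 0.2288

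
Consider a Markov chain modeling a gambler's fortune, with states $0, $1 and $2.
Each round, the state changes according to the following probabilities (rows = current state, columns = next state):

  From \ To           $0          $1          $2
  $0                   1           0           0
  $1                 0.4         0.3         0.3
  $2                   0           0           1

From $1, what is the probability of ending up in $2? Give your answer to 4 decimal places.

0.4286

Let h(s) be the probability of absorption at $2 starting from transient state s. Then h($2) = 1 and h($0) = 0. By first-step analysis:
h($1) = 0.4·0 + 0.3·h($1) + 0.3·1
Solving: h($1) = 0.4286.
Starting from $1, the probability is 0.4286.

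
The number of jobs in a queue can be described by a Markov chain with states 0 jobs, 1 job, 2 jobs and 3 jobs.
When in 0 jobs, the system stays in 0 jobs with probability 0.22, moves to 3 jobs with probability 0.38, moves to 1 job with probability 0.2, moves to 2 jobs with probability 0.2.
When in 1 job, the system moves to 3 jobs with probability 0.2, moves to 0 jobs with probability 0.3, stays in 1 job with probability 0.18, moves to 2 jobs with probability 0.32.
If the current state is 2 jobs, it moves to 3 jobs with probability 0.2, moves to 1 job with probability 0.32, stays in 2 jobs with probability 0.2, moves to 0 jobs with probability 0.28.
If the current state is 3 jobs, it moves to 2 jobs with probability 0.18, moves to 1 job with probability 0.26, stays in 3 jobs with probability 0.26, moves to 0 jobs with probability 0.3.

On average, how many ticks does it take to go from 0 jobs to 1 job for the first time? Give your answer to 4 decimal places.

4.1365

Let t(s) be the expected number of ticks to first reach 1 job from state s, with t(1 job) = 0. Conditioning on the first tick:
t(0 jobs) = 1 + 0.22·t(0 jobs) + 0.2·t(2 jobs) + 0.38·t(3 jobs)
t(2 jobs) = 1 + 0.28·t(0 jobs) + 0.2·t(2 jobs) + 0.2·t(3 jobs)
t(3 jobs) = 1 + 0.3·t(0 jobs) + 0.18·t(2 jobs) + 0.26·t(3 jobs)
Solving: t(0 jobs) = 4.1365, t(2 jobs) = 3.6786, t(3 jobs) = 3.9231.
Expected ticks from 0 jobs to 1 job: 4.1365.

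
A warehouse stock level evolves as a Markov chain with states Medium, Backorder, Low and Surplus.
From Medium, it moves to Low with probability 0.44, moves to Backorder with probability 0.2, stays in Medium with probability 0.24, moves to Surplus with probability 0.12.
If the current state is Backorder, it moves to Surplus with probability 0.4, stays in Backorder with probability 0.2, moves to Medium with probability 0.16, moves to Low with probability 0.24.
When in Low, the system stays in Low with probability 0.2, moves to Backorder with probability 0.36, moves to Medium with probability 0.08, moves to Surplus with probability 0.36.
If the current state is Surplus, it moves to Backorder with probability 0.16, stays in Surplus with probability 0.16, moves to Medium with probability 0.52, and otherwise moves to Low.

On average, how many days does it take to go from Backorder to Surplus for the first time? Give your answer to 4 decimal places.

Let t(s) be the expected number of days to first reach Surplus from state s, with t(Surplus) = 0. Conditioning on the first day:
t(Medium) = 1 + 0.24·t(Medium) + 0.2·t(Backorder) + 0.44·t(Low)
t(Backorder) = 1 + 0.16·t(Medium) + 0.2·t(Backorder) + 0.24·t(Low)
t(Low) = 1 + 0.08·t(Medium) + 0.36·t(Backorder) + 0.2·t(Low)
Solving: t(Medium) = 3.7656, t(Backorder) = 2.8799, t(Low) = 2.9225.
Expected days from Backorder to Surplus: 2.8799.

2.8799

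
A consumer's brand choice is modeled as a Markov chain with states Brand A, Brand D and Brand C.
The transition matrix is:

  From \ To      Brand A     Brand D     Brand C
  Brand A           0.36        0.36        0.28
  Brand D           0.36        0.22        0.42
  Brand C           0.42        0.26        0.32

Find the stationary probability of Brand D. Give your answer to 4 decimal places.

Let the stationary distribution be π with π = πP and π_1 + π_2 + π_3 = 1.
π_1 = 0.36·π_1 + 0.36·π_2 + 0.42·π_3
π_2 = 0.36·π_1 + 0.22·π_2 + 0.26·π_3
Solving with the normalization constraint gives π = (0.3800, 0.2865, 0.3335).
So the stationary probability of Brand D is 0.2865.

0.2865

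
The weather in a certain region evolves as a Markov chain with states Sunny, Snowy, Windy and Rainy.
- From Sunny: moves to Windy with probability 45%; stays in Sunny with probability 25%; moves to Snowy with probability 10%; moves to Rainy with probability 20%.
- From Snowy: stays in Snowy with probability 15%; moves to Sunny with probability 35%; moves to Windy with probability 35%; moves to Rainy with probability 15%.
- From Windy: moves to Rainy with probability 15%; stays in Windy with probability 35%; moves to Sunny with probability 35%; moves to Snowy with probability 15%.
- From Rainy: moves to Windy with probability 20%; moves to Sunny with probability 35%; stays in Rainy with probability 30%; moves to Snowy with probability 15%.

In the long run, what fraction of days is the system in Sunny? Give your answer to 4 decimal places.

0.3182

Let the stationary distribution be π with π = πP and π_1 + π_2 + π_3 + π_4 = 1.
π_1 = 0.25·π_1 + 0.35·π_2 + 0.35·π_3 + 0.35·π_4
π_2 = 0.1·π_1 + 0.15·π_2 + 0.15·π_3 + 0.15·π_4
π_3 = 0.45·π_1 + 0.35·π_2 + 0.35·π_3 + 0.2·π_4
Solving with the normalization constraint gives π = (0.3182, 0.1341, 0.3525, 0.1952).
So the stationary probability of Sunny is 0.3182.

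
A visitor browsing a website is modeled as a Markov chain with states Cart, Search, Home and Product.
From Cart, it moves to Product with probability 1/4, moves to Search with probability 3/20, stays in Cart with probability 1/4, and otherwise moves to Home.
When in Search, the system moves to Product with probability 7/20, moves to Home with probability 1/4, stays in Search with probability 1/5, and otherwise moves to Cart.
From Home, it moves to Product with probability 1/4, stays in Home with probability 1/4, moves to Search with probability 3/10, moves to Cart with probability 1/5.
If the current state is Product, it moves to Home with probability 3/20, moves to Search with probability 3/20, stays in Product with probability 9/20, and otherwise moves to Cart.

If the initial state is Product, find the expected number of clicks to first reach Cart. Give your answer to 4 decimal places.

Let t(s) be the expected number of clicks to first reach Cart from state s, with t(Cart) = 0. Conditioning on the first click:
t(Search) = 1 + 0.2·t(Search) + 0.25·t(Home) + 0.35·t(Product)
t(Home) = 1 + 0.3·t(Search) + 0.25·t(Home) + 0.25·t(Product)
t(Product) = 1 + 0.15·t(Search) + 0.15·t(Home) + 0.45·t(Product)
Solving: t(Search) = 4.5817, t(Home) = 4.6075, t(Product) = 4.3243.
Expected clicks from Product to Cart: 4.3243.

4.3243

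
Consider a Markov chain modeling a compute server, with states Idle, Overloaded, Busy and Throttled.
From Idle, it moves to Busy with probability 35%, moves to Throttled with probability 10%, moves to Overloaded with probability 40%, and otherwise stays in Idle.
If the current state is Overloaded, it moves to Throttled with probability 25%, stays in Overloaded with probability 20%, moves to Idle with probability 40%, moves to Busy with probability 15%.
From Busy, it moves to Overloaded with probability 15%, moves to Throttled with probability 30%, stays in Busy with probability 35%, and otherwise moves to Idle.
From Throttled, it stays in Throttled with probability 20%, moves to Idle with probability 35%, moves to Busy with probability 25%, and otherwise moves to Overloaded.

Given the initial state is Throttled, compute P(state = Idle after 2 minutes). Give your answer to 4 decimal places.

0.2525

Propagate the distribution vector 2 minutes from Throttled.
After 0 minutes: (0.0000, 0.0000, 0.0000, 1.0000)
After 1 minute: (0.3500, 0.2000, 0.2500, 0.2000)
After 2 minutes: (0.2525, 0.2575, 0.2900, 0.2000)
P(in Idle after 2 minutes) = 0.2525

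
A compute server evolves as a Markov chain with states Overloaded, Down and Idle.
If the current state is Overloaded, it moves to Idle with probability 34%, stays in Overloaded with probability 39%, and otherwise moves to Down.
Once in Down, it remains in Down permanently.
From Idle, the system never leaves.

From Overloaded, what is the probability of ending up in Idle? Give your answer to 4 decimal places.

0.5574

Let h(s) be the probability of absorption at Idle starting from transient state s. Then h(Idle) = 1 and h(Down) = 0. By first-step analysis:
h(Overloaded) = 0.39·h(Overloaded) + 0.27·0 + 0.34·1
Solving: h(Overloaded) = 0.5574.
Starting from Overloaded, the probability is 0.5574.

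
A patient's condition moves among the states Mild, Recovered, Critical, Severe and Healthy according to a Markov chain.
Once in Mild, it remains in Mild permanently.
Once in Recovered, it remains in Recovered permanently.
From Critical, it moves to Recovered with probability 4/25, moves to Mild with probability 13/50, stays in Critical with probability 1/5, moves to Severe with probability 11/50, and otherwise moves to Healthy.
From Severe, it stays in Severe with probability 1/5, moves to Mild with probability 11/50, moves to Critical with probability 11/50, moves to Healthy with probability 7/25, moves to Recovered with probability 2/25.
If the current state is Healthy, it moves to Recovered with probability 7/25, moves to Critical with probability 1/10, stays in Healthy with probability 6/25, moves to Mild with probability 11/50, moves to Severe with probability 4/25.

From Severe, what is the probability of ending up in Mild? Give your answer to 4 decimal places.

0.6116

Let h(s) be the probability of absorption at Mild starting from transient state s. Then h(Mild) = 1 and h(Recovered) = 0. By first-step analysis:
h(Critical) = 0.26·1 + 0.16·0 + 0.2·h(Critical) + 0.22·h(Severe) + 0.16·h(Healthy)
h(Severe) = 0.22·1 + 0.08·0 + 0.22·h(Critical) + 0.2·h(Severe) + 0.28·h(Healthy)
h(Healthy) = 0.22·1 + 0.28·0 + 0.1·h(Critical) + 0.16·h(Severe) + 0.24·h(Healthy)
Solving: h(Critical) = 0.5924, h(Severe) = 0.6116, h(Healthy) = 0.4962.
Starting from Severe, the probability is 0.6116.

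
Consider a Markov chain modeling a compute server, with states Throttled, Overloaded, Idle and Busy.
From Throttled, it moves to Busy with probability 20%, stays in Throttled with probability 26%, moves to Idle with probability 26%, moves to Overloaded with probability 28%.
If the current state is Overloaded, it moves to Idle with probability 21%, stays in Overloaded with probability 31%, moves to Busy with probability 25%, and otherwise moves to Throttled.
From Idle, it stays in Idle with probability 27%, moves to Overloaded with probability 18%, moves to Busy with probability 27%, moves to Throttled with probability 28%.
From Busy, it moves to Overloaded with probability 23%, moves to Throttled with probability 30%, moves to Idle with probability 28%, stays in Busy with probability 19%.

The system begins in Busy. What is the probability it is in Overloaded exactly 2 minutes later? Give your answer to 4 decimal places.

Propagate the distribution vector 2 minutes from Busy.
After 0 minutes: (0.0000, 0.0000, 0.0000, 1.0000)
After 1 minute: (0.3000, 0.2300, 0.2800, 0.1900)
After 2 minutes: (0.2663, 0.2494, 0.2551, 0.2292)
P(in Overloaded after 2 minutes) = 0.2494

0.2494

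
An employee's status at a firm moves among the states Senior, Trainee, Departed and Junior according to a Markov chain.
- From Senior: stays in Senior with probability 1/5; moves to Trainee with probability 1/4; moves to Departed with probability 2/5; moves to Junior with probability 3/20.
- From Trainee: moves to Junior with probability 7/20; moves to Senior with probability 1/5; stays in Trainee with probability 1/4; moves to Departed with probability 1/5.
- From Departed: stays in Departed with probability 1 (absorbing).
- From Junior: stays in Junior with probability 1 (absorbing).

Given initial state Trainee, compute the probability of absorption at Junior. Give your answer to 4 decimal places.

Let h(s) be the probability of absorption at Junior starting from transient state s. Then h(Junior) = 1 and h(Departed) = 0. By first-step analysis:
h(Senior) = 0.2·h(Senior) + 0.25·h(Trainee) + 0.4·0 + 0.15·1
h(Trainee) = 0.2·h(Senior) + 0.25·h(Trainee) + 0.2·0 + 0.35·1
Solving: h(Senior) = 0.3636, h(Trainee) = 0.5636.
Starting from Trainee, the probability is 0.5636.

0.5636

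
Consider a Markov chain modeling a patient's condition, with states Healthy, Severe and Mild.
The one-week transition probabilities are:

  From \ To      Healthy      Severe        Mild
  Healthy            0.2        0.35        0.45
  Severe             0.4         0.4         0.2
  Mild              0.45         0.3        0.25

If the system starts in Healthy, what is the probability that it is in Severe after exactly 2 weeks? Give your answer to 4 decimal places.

Sum over the intermediate state after 1 week:
P = P(Healthy→Healthy)·P(Healthy→Severe) + P(Healthy→Severe)·P(Severe→Severe) + P(Healthy→Mild)·P(Mild→Severe)
  = 0.2×0.35 + 0.35×0.4 + 0.45×0.3
  = 0.0700 + 0.1400 + 0.1350 = 0.3450

0.3450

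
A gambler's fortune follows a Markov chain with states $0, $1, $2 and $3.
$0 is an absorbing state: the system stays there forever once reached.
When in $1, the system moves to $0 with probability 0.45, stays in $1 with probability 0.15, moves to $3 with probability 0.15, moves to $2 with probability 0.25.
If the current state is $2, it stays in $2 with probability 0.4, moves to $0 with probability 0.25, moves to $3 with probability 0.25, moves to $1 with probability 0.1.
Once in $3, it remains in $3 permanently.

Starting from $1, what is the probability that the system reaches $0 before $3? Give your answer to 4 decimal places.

Let h(s) be the probability of absorption at $0 starting from transient state s. Then h($0) = 1 and h($3) = 0. By first-step analysis:
h($1) = 0.45·1 + 0.15·h($1) + 0.25·h($2) + 0.15·0
h($2) = 0.25·1 + 0.1·h($1) + 0.4·h($2) + 0.25·0
Solving: h($1) = 0.6856, h($2) = 0.5309.
Starting from $1, the probability is 0.6856.

0.6856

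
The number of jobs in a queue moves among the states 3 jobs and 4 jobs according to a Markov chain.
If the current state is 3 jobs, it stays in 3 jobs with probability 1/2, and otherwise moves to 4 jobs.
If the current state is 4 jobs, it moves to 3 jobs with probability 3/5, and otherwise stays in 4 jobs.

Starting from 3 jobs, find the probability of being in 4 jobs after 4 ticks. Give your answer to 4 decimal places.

Propagate the distribution vector 4 ticks from 3 jobs.
After 0 ticks: (1.0000, 0.0000)
After 1 tick: (0.5000, 0.5000)
After 2 ticks: (0.5500, 0.4500)
After 3 ticks: (0.5450, 0.4550)
After 4 ticks: (0.5455, 0.4545)
P(in 4 jobs after 4 ticks) = 0.4545

0.4545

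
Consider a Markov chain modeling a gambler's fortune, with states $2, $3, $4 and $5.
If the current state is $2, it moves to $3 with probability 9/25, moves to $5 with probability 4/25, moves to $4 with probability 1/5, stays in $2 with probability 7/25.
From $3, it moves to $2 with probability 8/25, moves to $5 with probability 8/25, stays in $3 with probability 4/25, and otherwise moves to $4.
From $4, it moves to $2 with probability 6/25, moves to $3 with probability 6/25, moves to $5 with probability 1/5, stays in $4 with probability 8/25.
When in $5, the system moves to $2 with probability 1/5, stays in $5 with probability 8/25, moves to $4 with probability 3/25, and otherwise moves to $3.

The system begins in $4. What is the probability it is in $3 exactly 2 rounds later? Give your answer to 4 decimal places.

0.2736

Propagate the distribution vector 2 rounds from $4.
After 0 rounds: (0.0000, 0.0000, 1.0000, 0.0000)
After 1 round: (0.2400, 0.2400, 0.3200, 0.2000)
After 2 rounds: (0.2608, 0.2736, 0.2224, 0.2432)
P(in $3 after 2 rounds) = 0.2736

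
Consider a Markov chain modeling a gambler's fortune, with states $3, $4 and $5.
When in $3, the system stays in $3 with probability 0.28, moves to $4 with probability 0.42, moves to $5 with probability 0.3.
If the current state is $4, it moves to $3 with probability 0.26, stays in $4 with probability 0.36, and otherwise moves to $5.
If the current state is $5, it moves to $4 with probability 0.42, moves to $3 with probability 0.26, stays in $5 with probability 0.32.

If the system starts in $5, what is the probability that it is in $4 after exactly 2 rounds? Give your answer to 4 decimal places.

Sum over the intermediate state after 1 round:
P = P($5→$3)·P($3→$4) + P($5→$4)·P($4→$4) + P($5→$5)·P($5→$4)
  = 0.26×0.42 + 0.42×0.36 + 0.32×0.42
  = 0.1092 + 0.1512 + 0.1344 = 0.3948

0.3948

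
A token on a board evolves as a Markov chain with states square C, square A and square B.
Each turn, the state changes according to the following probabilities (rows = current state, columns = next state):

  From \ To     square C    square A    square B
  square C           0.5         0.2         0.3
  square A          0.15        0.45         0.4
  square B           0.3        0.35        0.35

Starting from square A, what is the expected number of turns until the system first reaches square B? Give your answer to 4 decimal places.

Let t(s) be the expected number of turns to first reach square B from state s, with t(square B) = 0. Conditioning on the first turn:
t(square C) = 1 + 0.5·t(square C) + 0.2·t(square A)
t(square A) = 1 + 0.15·t(square C) + 0.45·t(square A)
Solving: t(square C) = 3.0612, t(square A) = 2.6531.
Expected turns from square A to square B: 2.6531.

2.6531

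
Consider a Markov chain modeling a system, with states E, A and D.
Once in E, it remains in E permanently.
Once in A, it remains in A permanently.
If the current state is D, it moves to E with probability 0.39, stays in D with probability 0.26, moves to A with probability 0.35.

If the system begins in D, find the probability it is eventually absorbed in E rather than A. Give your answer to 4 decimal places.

0.5270

Let h(s) be the probability of absorption at E starting from transient state s. Then h(E) = 1 and h(A) = 0. By first-step analysis:
h(D) = 0.39·1 + 0.35·0 + 0.26·h(D)
Solving: h(D) = 0.5270.
Starting from D, the probability is 0.5270.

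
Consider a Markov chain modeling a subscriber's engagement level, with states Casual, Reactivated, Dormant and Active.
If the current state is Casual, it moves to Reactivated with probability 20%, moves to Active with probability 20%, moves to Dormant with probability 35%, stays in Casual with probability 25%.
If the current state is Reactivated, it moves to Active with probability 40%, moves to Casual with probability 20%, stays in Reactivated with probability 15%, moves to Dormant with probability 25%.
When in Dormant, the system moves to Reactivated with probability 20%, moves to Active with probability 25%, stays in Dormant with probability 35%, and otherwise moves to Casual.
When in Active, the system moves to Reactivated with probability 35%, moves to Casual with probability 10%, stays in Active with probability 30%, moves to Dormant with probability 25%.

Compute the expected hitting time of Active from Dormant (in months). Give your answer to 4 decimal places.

Let t(s) be the expected number of months to first reach Active from state s, with t(Active) = 0. Conditioning on the first month:
t(Casual) = 1 + 0.25·t(Casual) + 0.2·t(Reactivated) + 0.35·t(Dormant)
t(Reactivated) = 1 + 0.2·t(Casual) + 0.15·t(Reactivated) + 0.25·t(Dormant)
t(Dormant) = 1 + 0.2·t(Casual) + 0.2·t(Reactivated) + 0.35·t(Dormant)
Solving: t(Casual) = 3.9271, t(Reactivated) = 3.1978, t(Dormant) = 3.7307.
Expected months from Dormant to Active: 3.7307.

3.7307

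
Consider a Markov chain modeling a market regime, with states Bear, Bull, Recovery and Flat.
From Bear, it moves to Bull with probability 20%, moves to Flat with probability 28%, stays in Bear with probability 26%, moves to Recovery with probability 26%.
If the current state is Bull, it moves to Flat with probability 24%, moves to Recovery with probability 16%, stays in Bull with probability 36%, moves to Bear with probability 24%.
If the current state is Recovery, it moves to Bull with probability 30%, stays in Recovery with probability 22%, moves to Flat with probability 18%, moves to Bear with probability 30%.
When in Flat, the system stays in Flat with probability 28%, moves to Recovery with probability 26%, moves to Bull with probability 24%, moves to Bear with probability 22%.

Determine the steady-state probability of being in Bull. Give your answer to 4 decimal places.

0.2764

Let the stationary distribution be π with π = πP and π_1 + π_2 + π_3 + π_4 = 1.
π_1 = 0.26·π_1 + 0.24·π_2 + 0.3·π_3 + 0.22·π_4
π_2 = 0.2·π_1 + 0.36·π_2 + 0.3·π_3 + 0.24·π_4
π_3 = 0.26·π_1 + 0.16·π_2 + 0.22·π_3 + 0.26·π_4
Solving with the normalization constraint gives π = (0.2535, 0.2764, 0.2234, 0.2466).
So the stationary probability of Bull is 0.2764.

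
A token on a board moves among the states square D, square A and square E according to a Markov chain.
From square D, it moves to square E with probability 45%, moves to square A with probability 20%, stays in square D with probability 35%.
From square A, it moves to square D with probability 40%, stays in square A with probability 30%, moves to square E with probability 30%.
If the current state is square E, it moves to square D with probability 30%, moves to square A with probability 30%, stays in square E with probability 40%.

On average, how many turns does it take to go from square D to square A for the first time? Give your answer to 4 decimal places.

Let t(s) be the expected number of turns to first reach square A from state s, with t(square A) = 0. Conditioning on the first turn:
t(square D) = 1 + 0.35·t(square D) + 0.45·t(square E)
t(square E) = 1 + 0.3·t(square D) + 0.4·t(square E)
Solving: t(square D) = 4.1176, t(square E) = 3.7255.
Expected turns from square D to square A: 4.1176.

4.1176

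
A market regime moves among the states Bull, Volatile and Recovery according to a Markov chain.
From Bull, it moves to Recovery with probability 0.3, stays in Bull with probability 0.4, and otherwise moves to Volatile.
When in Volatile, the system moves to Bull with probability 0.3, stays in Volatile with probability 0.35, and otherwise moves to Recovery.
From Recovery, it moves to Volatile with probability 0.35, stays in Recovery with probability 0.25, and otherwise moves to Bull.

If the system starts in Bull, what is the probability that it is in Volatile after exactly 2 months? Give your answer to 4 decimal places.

Sum over the intermediate state after 1 month:
P = P(Bull→Bull)·P(Bull→Volatile) + P(Bull→Volatile)·P(Volatile→Volatile) + P(Bull→Recovery)·P(Recovery→Volatile)
  = 0.4×0.3 + 0.3×0.35 + 0.3×0.35
  = 0.1200 + 0.1050 + 0.1050 = 0.3300

0.3300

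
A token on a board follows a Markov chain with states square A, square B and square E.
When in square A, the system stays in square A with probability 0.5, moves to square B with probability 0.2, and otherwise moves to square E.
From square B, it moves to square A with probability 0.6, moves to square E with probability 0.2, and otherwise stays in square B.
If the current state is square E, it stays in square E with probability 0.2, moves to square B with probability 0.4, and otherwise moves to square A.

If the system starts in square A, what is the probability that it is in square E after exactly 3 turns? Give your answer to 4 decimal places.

0.2490

Propagate the distribution vector 3 turns from square A.
After 0 turns: (1.0000, 0.0000, 0.0000)
After 1 turn: (0.5000, 0.2000, 0.3000)
After 2 turns: (0.4900, 0.2600, 0.2500)
After 3 turns: (0.5010, 0.2500, 0.2490)
P(in square E after 3 turns) = 0.2490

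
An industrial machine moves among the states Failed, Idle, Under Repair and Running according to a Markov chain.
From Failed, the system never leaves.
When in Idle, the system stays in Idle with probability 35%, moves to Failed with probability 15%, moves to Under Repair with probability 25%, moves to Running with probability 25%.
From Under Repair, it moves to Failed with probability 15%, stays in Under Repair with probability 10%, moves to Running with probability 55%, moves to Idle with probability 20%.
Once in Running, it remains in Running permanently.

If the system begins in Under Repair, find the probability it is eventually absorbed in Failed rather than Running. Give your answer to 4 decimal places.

Let h(s) be the probability of absorption at Failed starting from transient state s. Then h(Failed) = 1 and h(Running) = 0. By first-step analysis:
h(Idle) = 0.15·1 + 0.35·h(Idle) + 0.25·h(Under Repair) + 0.25·0
h(Under Repair) = 0.15·1 + 0.2·h(Idle) + 0.1·h(Under Repair) + 0.55·0
Solving: h(Idle) = 0.3224, h(Under Repair) = 0.2383.
Starting from Under Repair, the probability is 0.2383.

0.2383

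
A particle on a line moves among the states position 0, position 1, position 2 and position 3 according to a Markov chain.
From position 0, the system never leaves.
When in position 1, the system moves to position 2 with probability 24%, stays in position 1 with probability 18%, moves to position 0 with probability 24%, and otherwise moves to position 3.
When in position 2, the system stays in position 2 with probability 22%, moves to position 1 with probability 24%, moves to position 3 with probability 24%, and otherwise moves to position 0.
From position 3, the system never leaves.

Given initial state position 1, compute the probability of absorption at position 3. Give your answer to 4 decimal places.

Let h(s) be the probability of absorption at position 3 starting from transient state s. Then h(position 3) = 1 and h(position 0) = 0. By first-step analysis:
h(position 1) = 0.24·0 + 0.18·h(position 1) + 0.24·h(position 2) + 0.34·1
h(position 2) = 0.3·0 + 0.24·h(position 1) + 0.22·h(position 2) + 0.24·1
Solving: h(position 1) = 0.5546, h(position 2) = 0.4784.
Starting from position 1, the probability is 0.5546.

0.5546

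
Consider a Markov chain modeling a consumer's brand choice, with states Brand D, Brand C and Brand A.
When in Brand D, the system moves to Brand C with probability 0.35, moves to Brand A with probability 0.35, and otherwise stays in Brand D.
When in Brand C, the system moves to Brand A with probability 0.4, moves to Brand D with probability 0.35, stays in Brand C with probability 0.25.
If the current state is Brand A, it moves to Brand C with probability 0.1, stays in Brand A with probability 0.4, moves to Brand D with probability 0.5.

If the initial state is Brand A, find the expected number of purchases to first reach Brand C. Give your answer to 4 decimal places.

4.8980

Let t(s) be the expected number of purchases to first reach Brand C from state s, with t(Brand C) = 0. Conditioning on the first purchase:
t(Brand D) = 1 + 0.3·t(Brand D) + 0.35·t(Brand A)
t(Brand A) = 1 + 0.5·t(Brand D) + 0.4·t(Brand A)
Solving: t(Brand D) = 3.8776, t(Brand A) = 4.8980.
Expected purchases from Brand A to Brand C: 4.8980.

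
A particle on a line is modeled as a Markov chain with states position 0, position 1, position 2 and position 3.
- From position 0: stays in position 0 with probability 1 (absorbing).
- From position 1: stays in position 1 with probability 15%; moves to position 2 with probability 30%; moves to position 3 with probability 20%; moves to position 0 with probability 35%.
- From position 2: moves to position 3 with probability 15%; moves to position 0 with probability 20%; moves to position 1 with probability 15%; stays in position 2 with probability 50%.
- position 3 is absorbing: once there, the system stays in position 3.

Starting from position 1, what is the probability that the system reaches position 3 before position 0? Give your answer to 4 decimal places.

0.3816

Let h(s) be the probability of absorption at position 3 starting from transient state s. Then h(position 3) = 1 and h(position 0) = 0. By first-step analysis:
h(position 1) = 0.35·0 + 0.15·h(position 1) + 0.3·h(position 2) + 0.2·1
h(position 2) = 0.2·0 + 0.15·h(position 1) + 0.5·h(position 2) + 0.15·1
Solving: h(position 1) = 0.3816, h(position 2) = 0.4145.
Starting from position 1, the probability is 0.3816.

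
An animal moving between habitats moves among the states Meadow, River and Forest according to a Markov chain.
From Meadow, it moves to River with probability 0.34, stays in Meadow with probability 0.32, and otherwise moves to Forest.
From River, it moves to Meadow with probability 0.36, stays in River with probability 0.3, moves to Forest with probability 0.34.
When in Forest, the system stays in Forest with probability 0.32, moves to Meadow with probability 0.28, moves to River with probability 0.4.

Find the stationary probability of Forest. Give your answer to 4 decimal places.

0.3333

Let the stationary distribution be π with π = πP and π_1 + π_2 + π_3 = 1.
π_1 = 0.32·π_1 + 0.36·π_2 + 0.28·π_3
π_2 = 0.34·π_1 + 0.3·π_2 + 0.4·π_3
Solving with the normalization constraint gives π = (0.3205, 0.3462, 0.3333).
So the stationary probability of Forest is 0.3333.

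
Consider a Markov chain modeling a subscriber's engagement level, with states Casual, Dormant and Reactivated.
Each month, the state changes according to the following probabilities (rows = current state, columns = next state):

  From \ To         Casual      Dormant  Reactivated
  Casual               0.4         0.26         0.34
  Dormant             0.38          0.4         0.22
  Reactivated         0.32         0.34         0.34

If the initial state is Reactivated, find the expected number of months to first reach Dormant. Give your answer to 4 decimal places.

3.2033

Let t(s) be the expected number of months to first reach Dormant from state s, with t(Dormant) = 0. Conditioning on the first month:
t(Casual) = 1 + 0.4·t(Casual) + 0.34·t(Reactivated)
t(Reactivated) = 1 + 0.32·t(Casual) + 0.34·t(Reactivated)
Solving: t(Casual) = 3.4819, t(Reactivated) = 3.2033.
Expected months from Reactivated to Dormant: 3.2033.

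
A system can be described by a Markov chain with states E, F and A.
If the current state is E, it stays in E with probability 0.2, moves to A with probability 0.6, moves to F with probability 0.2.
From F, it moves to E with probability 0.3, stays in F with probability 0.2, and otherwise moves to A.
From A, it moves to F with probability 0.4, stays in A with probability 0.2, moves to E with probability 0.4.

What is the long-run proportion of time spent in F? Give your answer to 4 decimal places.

Let the stationary distribution be π with π = πP and π_1 + π_2 + π_3 = 1.
π_1 = 0.2·π_1 + 0.3·π_2 + 0.4·π_3
π_2 = 0.2·π_1 + 0.2·π_2 + 0.4·π_3
Solving with the normalization constraint gives π = (0.3099, 0.2817, 0.4085).
So the stationary probability of F is 0.2817.

0.2817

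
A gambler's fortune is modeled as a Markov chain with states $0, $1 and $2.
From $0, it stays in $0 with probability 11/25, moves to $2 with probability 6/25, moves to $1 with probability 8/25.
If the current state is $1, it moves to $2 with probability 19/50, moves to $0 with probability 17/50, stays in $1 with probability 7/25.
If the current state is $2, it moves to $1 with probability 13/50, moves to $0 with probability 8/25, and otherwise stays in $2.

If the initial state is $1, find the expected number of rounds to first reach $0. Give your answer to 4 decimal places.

3.0113

Let t(s) be the expected number of rounds to first reach $0 from state s, with t($0) = 0. Conditioning on the first round:
t($1) = 1 + 0.28·t($1) + 0.38·t($2)
t($2) = 1 + 0.26·t($1) + 0.42·t($2)
Solving: t($1) = 3.0113, t($2) = 3.0740.
Expected rounds from $1 to $0: 3.0113.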